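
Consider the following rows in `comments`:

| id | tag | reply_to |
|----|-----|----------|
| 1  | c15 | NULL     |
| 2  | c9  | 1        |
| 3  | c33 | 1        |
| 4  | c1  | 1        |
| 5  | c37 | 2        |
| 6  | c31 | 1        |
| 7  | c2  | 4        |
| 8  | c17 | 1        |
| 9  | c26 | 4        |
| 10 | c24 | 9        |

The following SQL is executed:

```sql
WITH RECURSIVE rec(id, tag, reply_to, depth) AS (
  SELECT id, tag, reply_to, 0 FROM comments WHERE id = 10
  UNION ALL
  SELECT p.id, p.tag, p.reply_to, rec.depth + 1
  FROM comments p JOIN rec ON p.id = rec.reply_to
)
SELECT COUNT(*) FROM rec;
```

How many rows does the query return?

4

Base: id=10 (c24), reply_to=9, depth 0.
Iteration 1: join on id=9 -> c26 (id 9, reply_to=4, depth 1).
Iteration 2: join on id=4 -> c1 (id 4, reply_to=1, depth 2).
Iteration 3: join on id=1 -> c15 (id 1, reply_to=NULL, depth 3).
Iteration 4: reply_to is NULL; no match; recursion stops.
Total rows emitted: 4.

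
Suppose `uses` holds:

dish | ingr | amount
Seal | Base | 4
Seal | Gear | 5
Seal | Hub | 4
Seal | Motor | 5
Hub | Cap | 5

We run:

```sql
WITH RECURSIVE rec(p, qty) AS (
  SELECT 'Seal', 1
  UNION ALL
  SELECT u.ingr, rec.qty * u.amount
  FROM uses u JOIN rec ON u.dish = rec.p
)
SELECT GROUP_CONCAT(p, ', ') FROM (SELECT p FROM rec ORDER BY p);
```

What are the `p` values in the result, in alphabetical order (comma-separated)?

Base: (Seal, qty=1).
Iteration 1: components of {Seal} -> Base = 1*4 = 4, Gear = 1*5 = 5, Hub = 1*4 = 4, Motor = 1*5 = 5.
Iteration 2: components of {Base,Gear,Hub,Motor} -> Cap = 4*5 = 20.
Iteration 3: no further components; recursion stops.

Base, Cap, Gear, Hub, Motor, Seal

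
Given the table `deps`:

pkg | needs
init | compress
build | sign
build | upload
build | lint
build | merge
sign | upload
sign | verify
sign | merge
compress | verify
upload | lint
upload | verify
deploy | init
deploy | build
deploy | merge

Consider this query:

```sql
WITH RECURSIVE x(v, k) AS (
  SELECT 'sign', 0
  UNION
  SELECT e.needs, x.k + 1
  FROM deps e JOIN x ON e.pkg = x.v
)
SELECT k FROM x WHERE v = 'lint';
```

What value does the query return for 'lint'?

Base: (sign, k=0).
Iteration 1: edges from {sign} -> (merge, k=1), (upload, k=1), (verify, k=1).
Iteration 2: edges from {merge,upload,verify} -> (lint, k=2), (verify, k=2).
Iteration 3: no outgoing edges from {lint,verify}; recursion stops.

2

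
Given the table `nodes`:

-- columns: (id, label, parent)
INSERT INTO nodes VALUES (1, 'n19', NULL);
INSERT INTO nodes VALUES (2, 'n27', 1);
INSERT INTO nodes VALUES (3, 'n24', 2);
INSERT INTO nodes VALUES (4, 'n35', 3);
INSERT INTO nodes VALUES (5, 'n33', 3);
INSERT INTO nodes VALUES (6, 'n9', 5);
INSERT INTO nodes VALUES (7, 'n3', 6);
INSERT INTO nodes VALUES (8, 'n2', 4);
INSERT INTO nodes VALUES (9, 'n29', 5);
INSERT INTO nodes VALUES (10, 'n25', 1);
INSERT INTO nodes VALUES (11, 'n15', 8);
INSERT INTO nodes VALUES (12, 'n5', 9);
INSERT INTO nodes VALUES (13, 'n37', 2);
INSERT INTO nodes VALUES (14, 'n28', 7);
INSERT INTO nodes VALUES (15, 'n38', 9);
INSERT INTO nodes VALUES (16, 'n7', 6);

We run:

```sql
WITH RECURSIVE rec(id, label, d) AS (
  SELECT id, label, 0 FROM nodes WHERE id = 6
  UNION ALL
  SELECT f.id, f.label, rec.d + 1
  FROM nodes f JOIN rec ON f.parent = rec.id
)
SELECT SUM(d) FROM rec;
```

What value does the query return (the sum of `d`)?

4

Base: id=6 (n9) at d 0.
Iteration 1: rows with parent in {6} -> n3 (id 7, d 1), n7 (id 16, d 1).
Iteration 2: rows with parent in {7,16} -> n28 (id 14, d 2).
Iteration 3: no rows with parent in {14}; recursion stops.
SUM(d) = 0 + 1 + 1 + 2 = 4.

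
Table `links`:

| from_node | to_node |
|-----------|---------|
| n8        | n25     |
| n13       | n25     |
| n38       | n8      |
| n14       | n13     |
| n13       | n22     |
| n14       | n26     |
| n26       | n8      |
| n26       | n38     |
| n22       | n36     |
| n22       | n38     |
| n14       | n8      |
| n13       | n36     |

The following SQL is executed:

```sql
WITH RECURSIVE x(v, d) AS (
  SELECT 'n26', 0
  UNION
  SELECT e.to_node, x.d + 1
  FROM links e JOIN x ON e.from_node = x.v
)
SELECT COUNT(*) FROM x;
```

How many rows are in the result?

Base: (n26, d=0).
Iteration 1: edges from {n26} -> (n38, d=1), (n8, d=1).
Iteration 2: edges from {n38,n8} -> (n25, d=2), (n8, d=2).
Iteration 3: edges from {n25,n8} -> (n25, d=3).
Iteration 4: no outgoing edges from {n25}; recursion stops.
Total rows emitted: 6.

6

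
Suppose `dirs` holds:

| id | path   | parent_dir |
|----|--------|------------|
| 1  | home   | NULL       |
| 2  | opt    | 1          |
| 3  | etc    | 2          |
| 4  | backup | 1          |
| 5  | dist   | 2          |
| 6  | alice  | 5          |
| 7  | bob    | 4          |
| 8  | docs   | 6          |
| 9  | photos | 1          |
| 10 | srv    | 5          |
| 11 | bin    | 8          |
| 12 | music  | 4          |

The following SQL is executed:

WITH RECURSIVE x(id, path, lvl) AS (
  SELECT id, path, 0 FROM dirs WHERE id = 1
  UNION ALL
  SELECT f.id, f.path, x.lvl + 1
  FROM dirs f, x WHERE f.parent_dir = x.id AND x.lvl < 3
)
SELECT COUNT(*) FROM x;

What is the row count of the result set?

Base: id=1 (home) at lvl 0.
Iteration 1: rows with parent_dir in {1} -> opt (id 2, lvl 1), backup (id 4, lvl 1), photos (id 9, lvl 1).
Iteration 2: rows with parent_dir in {2,4,9} -> etc (id 3, lvl 2), dist (id 5, lvl 2), bob (id 7, lvl 2), music (id 12, lvl 2).
Iteration 3: rows with parent_dir in {3,5,7,12} -> alice (id 6, lvl 3), srv (id 10, lvl 3).
Iteration 4: lvl < 3 fails for all current rows; recursion stops.
Total rows emitted: 10.

10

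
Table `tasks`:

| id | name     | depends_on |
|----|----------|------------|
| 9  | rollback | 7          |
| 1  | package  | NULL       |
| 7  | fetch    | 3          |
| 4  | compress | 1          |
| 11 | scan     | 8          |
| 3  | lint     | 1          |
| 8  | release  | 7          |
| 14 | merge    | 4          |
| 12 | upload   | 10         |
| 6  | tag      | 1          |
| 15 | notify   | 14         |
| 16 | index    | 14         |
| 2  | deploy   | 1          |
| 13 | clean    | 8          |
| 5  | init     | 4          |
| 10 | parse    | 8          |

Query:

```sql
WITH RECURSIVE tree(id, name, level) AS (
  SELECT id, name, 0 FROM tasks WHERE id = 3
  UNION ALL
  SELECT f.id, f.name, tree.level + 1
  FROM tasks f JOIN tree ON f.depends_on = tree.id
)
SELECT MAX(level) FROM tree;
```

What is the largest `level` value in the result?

4

Base: id=3 (lint) at level 0.
Iteration 1: rows with depends_on in {3} -> fetch (id 7, level 1).
Iteration 2: rows with depends_on in {7} -> release (id 8, level 2), rollback (id 9, level 2).
Iteration 3: rows with depends_on in {8,9} -> parse (id 10, level 3), scan (id 11, level 3), clean (id 13, level 3).
Iteration 4: rows with depends_on in {10,11,13} -> upload (id 12, level 4).
Iteration 5: no rows with depends_on in {12}; recursion stops.
level values: 0, 1, 2, 2, 3, 3, 3, 4; the maximum is 4.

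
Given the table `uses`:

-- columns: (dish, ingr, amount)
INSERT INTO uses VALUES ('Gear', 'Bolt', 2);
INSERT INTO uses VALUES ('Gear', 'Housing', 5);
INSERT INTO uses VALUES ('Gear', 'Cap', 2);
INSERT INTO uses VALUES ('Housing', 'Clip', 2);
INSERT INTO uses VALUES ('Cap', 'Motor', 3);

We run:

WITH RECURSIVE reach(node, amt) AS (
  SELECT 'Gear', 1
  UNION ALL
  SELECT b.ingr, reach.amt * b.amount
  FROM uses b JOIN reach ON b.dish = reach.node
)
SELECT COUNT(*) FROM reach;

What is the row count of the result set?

Base: (Gear, amt=1).
Iteration 1: components of {Gear} -> Bolt = 1*2 = 2, Cap = 1*2 = 2, Housing = 1*5 = 5.
Iteration 2: components of {Bolt,Cap,Housing} -> Clip = 5*2 = 10, Motor = 2*3 = 6.
Iteration 3: no further components; recursion stops.
Total rows emitted: 6.

6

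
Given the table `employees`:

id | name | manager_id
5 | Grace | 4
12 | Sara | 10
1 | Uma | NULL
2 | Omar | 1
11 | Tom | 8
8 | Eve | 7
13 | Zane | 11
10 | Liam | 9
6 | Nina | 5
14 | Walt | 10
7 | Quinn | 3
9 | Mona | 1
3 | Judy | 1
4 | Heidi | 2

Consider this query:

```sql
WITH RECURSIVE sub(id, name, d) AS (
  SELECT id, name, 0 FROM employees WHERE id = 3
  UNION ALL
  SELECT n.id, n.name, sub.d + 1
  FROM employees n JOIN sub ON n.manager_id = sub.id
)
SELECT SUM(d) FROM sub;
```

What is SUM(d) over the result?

Base: id=3 (Judy) at d 0.
Iteration 1: rows with manager_id in {3} -> Quinn (id 7, d 1).
Iteration 2: rows with manager_id in {7} -> Eve (id 8, d 2).
Iteration 3: rows with manager_id in {8} -> Tom (id 11, d 3).
Iteration 4: rows with manager_id in {11} -> Zane (id 13, d 4).
Iteration 5: no rows with manager_id in {13}; recursion stops.
SUM(d) = 0 + 1 + 2 + 3 + 4 = 10.

10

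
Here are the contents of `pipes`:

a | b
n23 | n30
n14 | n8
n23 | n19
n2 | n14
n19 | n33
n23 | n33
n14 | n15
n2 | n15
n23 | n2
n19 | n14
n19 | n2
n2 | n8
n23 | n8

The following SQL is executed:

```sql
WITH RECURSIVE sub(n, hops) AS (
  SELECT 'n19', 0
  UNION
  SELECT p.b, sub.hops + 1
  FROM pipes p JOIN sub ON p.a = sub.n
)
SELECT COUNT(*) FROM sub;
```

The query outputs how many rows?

9

Base: (n19, hops=0).
Iteration 1: edges from {n19} -> (n14, hops=1), (n2, hops=1), (n33, hops=1).
Iteration 2: edges from {n14,n2,n33} -> (n14, hops=2), (n15, hops=2), (n8, hops=2). [UNION drops 2 duplicate row(s)]
Iteration 3: edges from {n14,n15,n8} -> (n15, hops=3), (n8, hops=3).
Iteration 4: no outgoing edges from {n15,n8}; recursion stops.
Total rows emitted: 9.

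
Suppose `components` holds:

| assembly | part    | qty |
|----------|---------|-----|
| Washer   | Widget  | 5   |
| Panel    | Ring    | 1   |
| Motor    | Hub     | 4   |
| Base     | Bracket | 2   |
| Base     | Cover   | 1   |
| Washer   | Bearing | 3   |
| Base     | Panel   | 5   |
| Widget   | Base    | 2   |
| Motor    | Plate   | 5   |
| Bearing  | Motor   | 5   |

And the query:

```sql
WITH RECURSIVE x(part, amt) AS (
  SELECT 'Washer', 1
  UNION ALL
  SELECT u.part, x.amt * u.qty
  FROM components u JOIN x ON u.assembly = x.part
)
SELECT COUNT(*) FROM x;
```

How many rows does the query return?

11

Base: (Washer, amt=1).
Iteration 1: components of {Washer} -> Bearing = 1*3 = 3, Widget = 1*5 = 5.
Iteration 2: components of {Bearing,Widget} -> Base = 5*2 = 10, Motor = 3*5 = 15.
Iteration 3: components of {Base,Motor} -> Bracket = 10*2 = 20, Cover = 10*1 = 10, Hub = 15*4 = 60, Panel = 10*5 = 50, Plate = 15*5 = 75.
Iteration 4: components of {Bracket,Cover,Hub,Panel,Plate} -> Ring = 50*1 = 50.
Iteration 5: no further components; recursion stops.
Total rows emitted: 11.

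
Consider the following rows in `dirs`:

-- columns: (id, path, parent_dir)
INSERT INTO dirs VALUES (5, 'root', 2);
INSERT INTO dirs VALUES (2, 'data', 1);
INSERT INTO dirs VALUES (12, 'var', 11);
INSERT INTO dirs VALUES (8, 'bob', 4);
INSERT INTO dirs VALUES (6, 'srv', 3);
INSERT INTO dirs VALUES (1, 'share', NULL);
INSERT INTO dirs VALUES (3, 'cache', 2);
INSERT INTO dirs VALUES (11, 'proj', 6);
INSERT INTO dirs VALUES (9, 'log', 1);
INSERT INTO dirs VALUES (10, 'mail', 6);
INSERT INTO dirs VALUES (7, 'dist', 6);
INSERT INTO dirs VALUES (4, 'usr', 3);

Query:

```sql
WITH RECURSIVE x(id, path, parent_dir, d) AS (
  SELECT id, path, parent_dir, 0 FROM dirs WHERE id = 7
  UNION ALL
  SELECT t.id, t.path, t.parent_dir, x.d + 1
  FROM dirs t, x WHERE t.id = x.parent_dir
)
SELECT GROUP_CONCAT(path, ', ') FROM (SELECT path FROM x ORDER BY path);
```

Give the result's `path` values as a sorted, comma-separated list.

cache, data, dist, share, srv

Base: id=7 (dist), parent_dir=6, d 0.
Iteration 1: join on id=6 -> srv (id 6, parent_dir=3, d 1).
Iteration 2: join on id=3 -> cache (id 3, parent_dir=2, d 2).
Iteration 3: join on id=2 -> data (id 2, parent_dir=1, d 3).
Iteration 4: join on id=1 -> share (id 1, parent_dir=NULL, d 4).
Iteration 5: parent_dir is NULL; no match; recursion stops.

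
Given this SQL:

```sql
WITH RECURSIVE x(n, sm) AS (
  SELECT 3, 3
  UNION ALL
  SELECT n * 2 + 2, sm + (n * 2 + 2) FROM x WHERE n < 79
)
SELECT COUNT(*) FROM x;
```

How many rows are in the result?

Base: n=3, sm=3.
Iteration 1: 3 < 79 holds -> n = 3 * 2 + 2 = 8, sm = 3 + 8 = 11.
Iteration 2: 8 < 79 holds -> n = 8 * 2 + 2 = 18, sm = 11 + 18 = 29.
Iteration 3: 18 < 79 holds -> n = 18 * 2 + 2 = 38, sm = 29 + 38 = 67.
Iteration 4: 38 < 79 holds -> n = 38 * 2 + 2 = 78, sm = 67 + 78 = 145.
Iteration 5: 78 < 79 holds -> n = 78 * 2 + 2 = 158, sm = 145 + 158 = 303.
Iteration 6: 158 < 79 fails; recursion stops.
Total rows emitted: 6.

6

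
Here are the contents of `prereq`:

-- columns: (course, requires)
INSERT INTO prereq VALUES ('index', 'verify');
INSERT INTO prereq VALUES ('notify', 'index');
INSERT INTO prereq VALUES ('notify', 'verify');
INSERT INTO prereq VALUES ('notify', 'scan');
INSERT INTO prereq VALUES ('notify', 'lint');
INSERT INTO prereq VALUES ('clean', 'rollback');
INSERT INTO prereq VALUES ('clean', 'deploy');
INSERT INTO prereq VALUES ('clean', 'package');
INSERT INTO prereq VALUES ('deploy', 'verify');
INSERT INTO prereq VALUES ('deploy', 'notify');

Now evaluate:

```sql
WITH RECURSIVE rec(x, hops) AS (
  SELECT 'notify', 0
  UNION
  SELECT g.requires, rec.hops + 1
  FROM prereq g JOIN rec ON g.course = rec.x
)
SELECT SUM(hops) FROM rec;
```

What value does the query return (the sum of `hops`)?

Base: (notify, hops=0).
Iteration 1: edges from {notify} -> (index, hops=1), (lint, hops=1), (scan, hops=1), (verify, hops=1).
Iteration 2: edges from {index,lint,scan,verify} -> (verify, hops=2).
Iteration 3: no outgoing edges from {verify}; recursion stops.
SUM(hops) = 0 + 1 + 1 + 1 + 1 + 2 = 6.

6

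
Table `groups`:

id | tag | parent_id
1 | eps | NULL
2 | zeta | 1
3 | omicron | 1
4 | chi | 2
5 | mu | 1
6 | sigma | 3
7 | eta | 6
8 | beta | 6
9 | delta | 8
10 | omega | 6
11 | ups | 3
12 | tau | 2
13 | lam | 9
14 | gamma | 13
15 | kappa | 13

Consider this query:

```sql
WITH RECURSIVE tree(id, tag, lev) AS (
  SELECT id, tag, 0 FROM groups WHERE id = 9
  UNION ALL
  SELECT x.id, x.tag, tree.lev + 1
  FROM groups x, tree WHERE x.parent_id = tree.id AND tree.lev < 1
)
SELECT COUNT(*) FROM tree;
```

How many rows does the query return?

Base: id=9 (delta) at lev 0.
Iteration 1: rows with parent_id in {9} -> lam (id 13, lev 1).
Iteration 2: lev < 1 fails for all current rows; recursion stops.
Total rows emitted: 2.

2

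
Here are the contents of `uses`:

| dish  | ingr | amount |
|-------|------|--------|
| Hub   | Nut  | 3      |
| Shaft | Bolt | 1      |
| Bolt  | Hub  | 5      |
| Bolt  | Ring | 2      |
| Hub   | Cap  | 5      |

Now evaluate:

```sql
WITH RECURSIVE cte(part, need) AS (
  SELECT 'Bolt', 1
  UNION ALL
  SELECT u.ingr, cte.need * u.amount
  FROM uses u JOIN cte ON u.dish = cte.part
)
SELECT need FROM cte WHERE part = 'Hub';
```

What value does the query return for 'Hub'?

Base: (Bolt, need=1).
Iteration 1: components of {Bolt} -> Hub = 1*5 = 5, Ring = 1*2 = 2.
Iteration 2: components of {Hub,Ring} -> Cap = 5*5 = 25, Nut = 5*3 = 15.
Iteration 3: no further components; recursion stops.

5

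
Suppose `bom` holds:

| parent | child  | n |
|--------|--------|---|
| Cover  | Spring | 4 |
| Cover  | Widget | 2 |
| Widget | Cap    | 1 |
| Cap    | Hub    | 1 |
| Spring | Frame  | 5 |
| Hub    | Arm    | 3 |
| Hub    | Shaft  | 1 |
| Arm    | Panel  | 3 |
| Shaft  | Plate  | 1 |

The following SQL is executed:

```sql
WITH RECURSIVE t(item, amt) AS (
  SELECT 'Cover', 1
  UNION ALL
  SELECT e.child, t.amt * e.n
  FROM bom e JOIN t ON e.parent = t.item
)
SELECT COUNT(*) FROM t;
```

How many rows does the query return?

10

Base: (Cover, amt=1).
Iteration 1: components of {Cover} -> Spring = 1*4 = 4, Widget = 1*2 = 2.
Iteration 2: components of {Spring,Widget} -> Cap = 2*1 = 2, Frame = 4*5 = 20.
Iteration 3: components of {Cap,Frame} -> Hub = 2*1 = 2.
Iteration 4: components of {Hub} -> Arm = 2*3 = 6, Shaft = 2*1 = 2.
Iteration 5: components of {Arm,Shaft} -> Panel = 6*3 = 18, Plate = 2*1 = 2.
Iteration 6: no further components; recursion stops.
Total rows emitted: 10.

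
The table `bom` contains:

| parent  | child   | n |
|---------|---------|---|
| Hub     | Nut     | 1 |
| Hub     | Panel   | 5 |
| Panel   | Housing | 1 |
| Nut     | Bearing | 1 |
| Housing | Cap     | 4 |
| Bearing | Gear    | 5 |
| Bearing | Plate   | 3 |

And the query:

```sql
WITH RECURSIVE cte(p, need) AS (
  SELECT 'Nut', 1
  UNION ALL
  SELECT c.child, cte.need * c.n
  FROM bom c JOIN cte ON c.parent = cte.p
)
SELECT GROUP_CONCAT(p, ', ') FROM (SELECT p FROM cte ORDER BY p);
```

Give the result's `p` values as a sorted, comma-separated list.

Base: (Nut, need=1).
Iteration 1: components of {Nut} -> Bearing = 1*1 = 1.
Iteration 2: components of {Bearing} -> Gear = 1*5 = 5, Plate = 1*3 = 3.
Iteration 3: no further components; recursion stops.

Bearing, Gear, Nut, Plate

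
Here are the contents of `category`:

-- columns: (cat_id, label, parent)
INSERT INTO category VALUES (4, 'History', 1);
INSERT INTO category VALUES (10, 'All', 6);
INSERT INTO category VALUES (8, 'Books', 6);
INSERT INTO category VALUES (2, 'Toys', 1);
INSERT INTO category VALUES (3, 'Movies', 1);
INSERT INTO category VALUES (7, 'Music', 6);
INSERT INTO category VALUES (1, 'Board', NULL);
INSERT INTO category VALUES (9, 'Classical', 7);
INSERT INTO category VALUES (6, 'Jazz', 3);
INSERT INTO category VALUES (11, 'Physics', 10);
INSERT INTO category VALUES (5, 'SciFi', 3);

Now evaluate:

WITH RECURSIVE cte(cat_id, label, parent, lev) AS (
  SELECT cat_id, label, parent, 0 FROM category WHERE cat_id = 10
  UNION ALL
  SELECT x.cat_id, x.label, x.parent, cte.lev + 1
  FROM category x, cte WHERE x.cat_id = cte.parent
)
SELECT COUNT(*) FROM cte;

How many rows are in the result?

4

Base: cat_id=10 (All), parent=6, lev 0.
Iteration 1: join on cat_id=6 -> Jazz (id 6, parent=3, lev 1).
Iteration 2: join on cat_id=3 -> Movies (id 3, parent=1, lev 2).
Iteration 3: join on cat_id=1 -> Board (id 1, parent=NULL, lev 3).
Iteration 4: parent is NULL; no match; recursion stops.
Total rows emitted: 4.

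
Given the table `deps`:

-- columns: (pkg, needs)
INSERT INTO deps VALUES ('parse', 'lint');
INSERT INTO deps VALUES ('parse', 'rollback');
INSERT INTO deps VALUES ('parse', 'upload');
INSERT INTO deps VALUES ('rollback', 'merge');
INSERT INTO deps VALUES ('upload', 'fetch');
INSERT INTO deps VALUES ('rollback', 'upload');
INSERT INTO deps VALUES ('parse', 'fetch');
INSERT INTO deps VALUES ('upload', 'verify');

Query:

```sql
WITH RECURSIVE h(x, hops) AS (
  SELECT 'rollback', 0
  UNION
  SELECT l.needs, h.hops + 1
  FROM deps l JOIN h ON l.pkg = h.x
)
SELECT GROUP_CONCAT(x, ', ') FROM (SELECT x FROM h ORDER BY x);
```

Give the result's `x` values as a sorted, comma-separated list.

fetch, merge, rollback, upload, verify

Base: (rollback, hops=0).
Iteration 1: edges from {rollback} -> (merge, hops=1), (upload, hops=1).
Iteration 2: edges from {merge,upload} -> (fetch, hops=2), (verify, hops=2).
Iteration 3: no outgoing edges from {fetch,verify}; recursion stops.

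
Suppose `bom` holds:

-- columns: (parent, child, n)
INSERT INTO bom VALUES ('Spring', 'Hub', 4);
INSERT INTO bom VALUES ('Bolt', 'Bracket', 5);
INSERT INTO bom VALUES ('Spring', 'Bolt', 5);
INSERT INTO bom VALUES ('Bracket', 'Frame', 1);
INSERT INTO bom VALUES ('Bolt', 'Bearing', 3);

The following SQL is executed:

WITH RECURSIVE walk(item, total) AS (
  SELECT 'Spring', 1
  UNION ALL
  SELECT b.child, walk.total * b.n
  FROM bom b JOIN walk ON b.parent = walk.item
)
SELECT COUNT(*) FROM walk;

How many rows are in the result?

Base: (Spring, total=1).
Iteration 1: components of {Spring} -> Bolt = 1*5 = 5, Hub = 1*4 = 4.
Iteration 2: components of {Bolt,Hub} -> Bearing = 5*3 = 15, Bracket = 5*5 = 25.
Iteration 3: components of {Bearing,Bracket} -> Frame = 25*1 = 25.
Iteration 4: no further components; recursion stops.
Total rows emitted: 6.

6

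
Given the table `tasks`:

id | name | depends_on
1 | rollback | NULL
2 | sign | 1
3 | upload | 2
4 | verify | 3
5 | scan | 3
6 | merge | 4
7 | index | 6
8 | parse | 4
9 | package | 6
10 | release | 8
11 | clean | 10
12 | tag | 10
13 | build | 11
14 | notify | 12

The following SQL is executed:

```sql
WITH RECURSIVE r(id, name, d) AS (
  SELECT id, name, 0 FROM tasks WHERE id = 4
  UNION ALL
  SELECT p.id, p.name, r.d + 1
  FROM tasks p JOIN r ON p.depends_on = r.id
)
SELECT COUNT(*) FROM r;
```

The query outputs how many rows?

10

Base: id=4 (verify) at d 0.
Iteration 1: rows with depends_on in {4} -> merge (id 6, d 1), parse (id 8, d 1).
Iteration 2: rows with depends_on in {6,8} -> index (id 7, d 2), package (id 9, d 2), release (id 10, d 2).
Iteration 3: rows with depends_on in {7,9,10} -> clean (id 11, d 3), tag (id 12, d 3).
Iteration 4: rows with depends_on in {11,12} -> build (id 13, d 4), notify (id 14, d 4).
Iteration 5: no rows with depends_on in {13,14}; recursion stops.
Total rows emitted: 10.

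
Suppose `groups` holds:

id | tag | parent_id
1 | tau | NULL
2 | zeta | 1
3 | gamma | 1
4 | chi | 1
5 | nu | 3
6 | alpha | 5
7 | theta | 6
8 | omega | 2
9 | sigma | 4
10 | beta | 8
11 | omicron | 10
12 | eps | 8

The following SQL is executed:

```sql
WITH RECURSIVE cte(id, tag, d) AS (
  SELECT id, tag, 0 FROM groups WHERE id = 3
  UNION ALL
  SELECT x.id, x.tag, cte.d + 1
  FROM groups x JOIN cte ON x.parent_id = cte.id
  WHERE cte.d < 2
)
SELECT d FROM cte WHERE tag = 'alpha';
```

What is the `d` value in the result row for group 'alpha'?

2

Base: id=3 (gamma) at d 0.
Iteration 1: rows with parent_id in {3} -> nu (id 5, d 1).
Iteration 2: rows with parent_id in {5} -> alpha (id 6, d 2).
Iteration 3: d < 2 fails for all current rows; recursion stops.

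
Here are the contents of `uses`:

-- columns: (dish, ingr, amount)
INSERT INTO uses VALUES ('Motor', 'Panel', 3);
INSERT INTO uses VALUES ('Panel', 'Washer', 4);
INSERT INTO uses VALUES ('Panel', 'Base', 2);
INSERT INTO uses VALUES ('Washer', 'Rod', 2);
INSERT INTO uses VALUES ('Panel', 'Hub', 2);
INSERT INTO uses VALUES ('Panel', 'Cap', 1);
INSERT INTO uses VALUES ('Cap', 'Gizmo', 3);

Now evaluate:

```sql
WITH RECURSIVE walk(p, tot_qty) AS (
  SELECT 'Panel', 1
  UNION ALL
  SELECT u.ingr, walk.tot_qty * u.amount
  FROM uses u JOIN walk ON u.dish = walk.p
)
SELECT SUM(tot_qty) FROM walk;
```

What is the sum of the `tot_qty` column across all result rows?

Base: (Panel, tot_qty=1).
Iteration 1: components of {Panel} -> Base = 1*2 = 2, Cap = 1*1 = 1, Hub = 1*2 = 2, Washer = 1*4 = 4.
Iteration 2: components of {Base,Cap,Hub,Washer} -> Gizmo = 1*3 = 3, Rod = 4*2 = 8.
Iteration 3: no further components; recursion stops.
SUM(tot_qty) = 1 + 4 + 2 + 2 + 1 + 8 + 3 = 21.

21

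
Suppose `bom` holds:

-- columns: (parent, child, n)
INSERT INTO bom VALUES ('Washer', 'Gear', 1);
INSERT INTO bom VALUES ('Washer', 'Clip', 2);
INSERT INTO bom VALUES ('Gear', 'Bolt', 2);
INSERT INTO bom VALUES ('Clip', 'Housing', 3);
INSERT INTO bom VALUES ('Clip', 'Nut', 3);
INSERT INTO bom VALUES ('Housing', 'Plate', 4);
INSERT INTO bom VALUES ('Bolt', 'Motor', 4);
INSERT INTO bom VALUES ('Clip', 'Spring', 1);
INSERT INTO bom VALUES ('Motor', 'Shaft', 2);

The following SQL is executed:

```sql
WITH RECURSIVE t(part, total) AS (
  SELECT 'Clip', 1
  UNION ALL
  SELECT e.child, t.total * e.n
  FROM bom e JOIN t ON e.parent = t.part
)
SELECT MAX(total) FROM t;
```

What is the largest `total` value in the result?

Base: (Clip, total=1).
Iteration 1: components of {Clip} -> Housing = 1*3 = 3, Nut = 1*3 = 3, Spring = 1*1 = 1.
Iteration 2: components of {Housing,Nut,Spring} -> Plate = 3*4 = 12.
Iteration 3: no further components; recursion stops.
total values: 1, 3, 3, 1, 12; the maximum is 12.

12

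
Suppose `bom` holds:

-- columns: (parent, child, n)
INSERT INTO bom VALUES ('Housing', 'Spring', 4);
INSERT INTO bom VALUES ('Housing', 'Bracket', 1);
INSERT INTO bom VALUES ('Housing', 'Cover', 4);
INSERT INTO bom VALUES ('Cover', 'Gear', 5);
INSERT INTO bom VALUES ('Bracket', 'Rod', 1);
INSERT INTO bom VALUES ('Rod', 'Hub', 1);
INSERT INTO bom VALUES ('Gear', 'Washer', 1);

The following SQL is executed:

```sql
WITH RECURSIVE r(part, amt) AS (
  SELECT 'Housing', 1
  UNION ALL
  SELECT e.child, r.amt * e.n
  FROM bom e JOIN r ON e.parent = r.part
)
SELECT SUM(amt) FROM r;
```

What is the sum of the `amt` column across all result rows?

Base: (Housing, amt=1).
Iteration 1: components of {Housing} -> Bracket = 1*1 = 1, Cover = 1*4 = 4, Spring = 1*4 = 4.
Iteration 2: components of {Bracket,Cover,Spring} -> Gear = 4*5 = 20, Rod = 1*1 = 1.
Iteration 3: components of {Gear,Rod} -> Hub = 1*1 = 1, Washer = 20*1 = 20.
Iteration 4: no further components; recursion stops.
SUM(amt) = 1 + 4 + 1 + 4 + 1 + 20 + 1 + 20 = 52.

52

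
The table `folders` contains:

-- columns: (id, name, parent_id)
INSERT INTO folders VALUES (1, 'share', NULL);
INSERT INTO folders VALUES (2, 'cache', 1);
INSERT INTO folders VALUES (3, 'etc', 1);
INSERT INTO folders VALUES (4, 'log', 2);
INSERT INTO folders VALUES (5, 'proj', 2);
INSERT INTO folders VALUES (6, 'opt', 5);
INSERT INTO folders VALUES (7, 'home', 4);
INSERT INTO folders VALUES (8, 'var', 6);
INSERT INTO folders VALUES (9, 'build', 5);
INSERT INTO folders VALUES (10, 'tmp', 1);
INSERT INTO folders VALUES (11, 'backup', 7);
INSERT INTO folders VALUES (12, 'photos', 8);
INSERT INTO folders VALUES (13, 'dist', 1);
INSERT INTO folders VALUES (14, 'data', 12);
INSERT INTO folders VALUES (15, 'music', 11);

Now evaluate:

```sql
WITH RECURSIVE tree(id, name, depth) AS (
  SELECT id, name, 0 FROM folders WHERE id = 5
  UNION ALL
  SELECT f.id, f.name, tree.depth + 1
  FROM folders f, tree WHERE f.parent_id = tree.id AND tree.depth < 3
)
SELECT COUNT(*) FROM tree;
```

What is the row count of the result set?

Base: id=5 (proj) at depth 0.
Iteration 1: rows with parent_id in {5} -> opt (id 6, depth 1), build (id 9, depth 1).
Iteration 2: rows with parent_id in {6,9} -> var (id 8, depth 2).
Iteration 3: rows with parent_id in {8} -> photos (id 12, depth 3).
Iteration 4: depth < 3 fails for all current rows; recursion stops.
Total rows emitted: 5.

5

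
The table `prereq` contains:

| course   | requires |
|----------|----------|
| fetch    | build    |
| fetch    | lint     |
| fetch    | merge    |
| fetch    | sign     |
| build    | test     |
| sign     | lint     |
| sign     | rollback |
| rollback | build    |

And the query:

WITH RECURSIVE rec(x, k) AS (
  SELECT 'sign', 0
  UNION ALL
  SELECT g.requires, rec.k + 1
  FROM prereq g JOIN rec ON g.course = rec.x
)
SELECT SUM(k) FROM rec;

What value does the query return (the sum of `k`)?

Base: (sign, k=0).
Iteration 1: edges from {sign} -> (lint, k=1), (rollback, k=1).
Iteration 2: edges from {lint,rollback} -> (build, k=2).
Iteration 3: edges from {build} -> (test, k=3).
Iteration 4: no outgoing edges from {test}; recursion stops.
SUM(k) = 0 + 1 + 1 + 2 + 3 = 7.

7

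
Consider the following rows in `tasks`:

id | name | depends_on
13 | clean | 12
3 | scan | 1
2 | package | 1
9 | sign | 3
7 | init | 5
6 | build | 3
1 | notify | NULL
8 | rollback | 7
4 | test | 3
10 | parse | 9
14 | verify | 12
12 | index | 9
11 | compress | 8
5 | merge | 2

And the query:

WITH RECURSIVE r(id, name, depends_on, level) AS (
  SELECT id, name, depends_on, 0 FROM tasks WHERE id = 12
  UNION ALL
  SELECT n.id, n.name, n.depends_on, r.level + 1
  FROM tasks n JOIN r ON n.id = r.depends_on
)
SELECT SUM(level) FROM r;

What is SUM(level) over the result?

Base: id=12 (index), depends_on=9, level 0.
Iteration 1: join on id=9 -> sign (id 9, depends_on=3, level 1).
Iteration 2: join on id=3 -> scan (id 3, depends_on=1, level 2).
Iteration 3: join on id=1 -> notify (id 1, depends_on=NULL, level 3).
Iteration 4: depends_on is NULL; no match; recursion stops.
SUM(level) = 0 + 1 + 2 + 3 = 6.

6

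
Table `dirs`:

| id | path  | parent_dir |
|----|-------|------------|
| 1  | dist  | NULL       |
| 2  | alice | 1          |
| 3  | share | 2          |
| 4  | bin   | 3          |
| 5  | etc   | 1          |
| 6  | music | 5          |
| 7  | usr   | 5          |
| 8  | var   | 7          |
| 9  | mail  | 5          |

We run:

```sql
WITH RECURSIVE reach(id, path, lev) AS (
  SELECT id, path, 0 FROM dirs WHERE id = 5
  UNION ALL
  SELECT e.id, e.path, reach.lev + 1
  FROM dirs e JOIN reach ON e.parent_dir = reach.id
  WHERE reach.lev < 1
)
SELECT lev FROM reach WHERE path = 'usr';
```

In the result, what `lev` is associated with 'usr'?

Base: id=5 (etc) at lev 0.
Iteration 1: rows with parent_dir in {5} -> music (id 6, lev 1), usr (id 7, lev 1), mail (id 9, lev 1).
Iteration 2: lev < 1 fails for all current rows; recursion stops.

1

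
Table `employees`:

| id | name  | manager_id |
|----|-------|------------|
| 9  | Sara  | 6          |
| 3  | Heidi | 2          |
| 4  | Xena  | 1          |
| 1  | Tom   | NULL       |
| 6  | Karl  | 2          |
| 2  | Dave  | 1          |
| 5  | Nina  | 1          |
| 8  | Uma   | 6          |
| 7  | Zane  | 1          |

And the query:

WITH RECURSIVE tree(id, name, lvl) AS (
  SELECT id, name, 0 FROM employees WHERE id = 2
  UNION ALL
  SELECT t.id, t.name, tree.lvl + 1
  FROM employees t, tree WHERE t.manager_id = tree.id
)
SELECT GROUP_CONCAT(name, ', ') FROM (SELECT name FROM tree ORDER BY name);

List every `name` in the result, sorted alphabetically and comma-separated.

Dave, Heidi, Karl, Sara, Uma

Base: id=2 (Dave) at lvl 0.
Iteration 1: rows with manager_id in {2} -> Heidi (id 3, lvl 1), Karl (id 6, lvl 1).
Iteration 2: rows with manager_id in {3,6} -> Uma (id 8, lvl 2), Sara (id 9, lvl 2).
Iteration 3: no rows with manager_id in {8,9}; recursion stops.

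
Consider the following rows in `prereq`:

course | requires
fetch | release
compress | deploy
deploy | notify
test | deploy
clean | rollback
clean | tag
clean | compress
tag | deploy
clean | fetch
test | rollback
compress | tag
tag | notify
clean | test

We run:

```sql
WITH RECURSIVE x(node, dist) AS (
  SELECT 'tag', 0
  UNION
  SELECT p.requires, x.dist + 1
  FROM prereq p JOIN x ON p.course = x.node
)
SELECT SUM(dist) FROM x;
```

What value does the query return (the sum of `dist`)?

Base: (tag, dist=0).
Iteration 1: edges from {tag} -> (deploy, dist=1), (notify, dist=1).
Iteration 2: edges from {deploy,notify} -> (notify, dist=2).
Iteration 3: no outgoing edges from {notify}; recursion stops.
SUM(dist) = 0 + 1 + 1 + 2 = 4.

4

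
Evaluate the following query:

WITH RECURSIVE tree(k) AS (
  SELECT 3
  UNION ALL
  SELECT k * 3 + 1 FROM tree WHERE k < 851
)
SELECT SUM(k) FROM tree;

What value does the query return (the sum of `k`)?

Base: k=3.
Iteration 1: 3 < 851 holds -> k = 3 * 3 + 1 = 10.
Iteration 2: 10 < 851 holds -> k = 10 * 3 + 1 = 31.
Iteration 3: 31 < 851 holds -> k = 31 * 3 + 1 = 94.
Iteration 4: 94 < 851 holds -> k = 94 * 3 + 1 = 283.
Iteration 5: 283 < 851 holds -> k = 283 * 3 + 1 = 850.
Iteration 6: 850 < 851 holds -> k = 850 * 3 + 1 = 2551.
Iteration 7: 2551 < 851 fails; recursion stops.
SUM(k) = 3 + 10 + 31 + 94 + 283 + 850 + 2551 = 3822.

3822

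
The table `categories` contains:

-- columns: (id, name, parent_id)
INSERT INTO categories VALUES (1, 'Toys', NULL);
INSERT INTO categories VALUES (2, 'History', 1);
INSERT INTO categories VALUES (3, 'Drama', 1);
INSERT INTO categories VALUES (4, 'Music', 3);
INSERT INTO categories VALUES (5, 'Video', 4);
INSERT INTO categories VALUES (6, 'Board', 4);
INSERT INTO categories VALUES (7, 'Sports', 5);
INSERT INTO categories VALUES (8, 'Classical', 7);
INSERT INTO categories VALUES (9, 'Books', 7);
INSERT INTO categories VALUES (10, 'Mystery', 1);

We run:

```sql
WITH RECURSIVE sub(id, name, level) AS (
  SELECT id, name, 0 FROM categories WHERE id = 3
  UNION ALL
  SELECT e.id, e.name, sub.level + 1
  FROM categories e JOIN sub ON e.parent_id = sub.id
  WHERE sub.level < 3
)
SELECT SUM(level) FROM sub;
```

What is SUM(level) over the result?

8

Base: id=3 (Drama) at level 0.
Iteration 1: rows with parent_id in {3} -> Music (id 4, level 1).
Iteration 2: rows with parent_id in {4} -> Video (id 5, level 2), Board (id 6, level 2).
Iteration 3: rows with parent_id in {5,6} -> Sports (id 7, level 3).
Iteration 4: level < 3 fails for all current rows; recursion stops.
SUM(level) = 0 + 1 + 2 + 2 + 3 = 8.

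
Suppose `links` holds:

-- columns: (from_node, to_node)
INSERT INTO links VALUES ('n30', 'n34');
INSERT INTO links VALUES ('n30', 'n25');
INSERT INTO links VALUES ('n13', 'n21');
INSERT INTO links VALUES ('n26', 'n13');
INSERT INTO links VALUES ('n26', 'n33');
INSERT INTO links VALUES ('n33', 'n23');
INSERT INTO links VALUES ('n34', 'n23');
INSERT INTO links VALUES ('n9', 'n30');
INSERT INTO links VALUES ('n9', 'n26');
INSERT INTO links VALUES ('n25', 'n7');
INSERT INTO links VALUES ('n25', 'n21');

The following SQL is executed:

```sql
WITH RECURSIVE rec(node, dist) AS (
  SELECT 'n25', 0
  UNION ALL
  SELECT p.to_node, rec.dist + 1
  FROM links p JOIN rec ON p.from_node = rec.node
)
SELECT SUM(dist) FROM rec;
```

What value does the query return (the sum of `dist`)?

Base: (n25, dist=0).
Iteration 1: edges from {n25} -> (n21, dist=1), (n7, dist=1).
Iteration 2: no outgoing edges from {n21,n7}; recursion stops.
SUM(dist) = 0 + 1 + 1 = 2.

2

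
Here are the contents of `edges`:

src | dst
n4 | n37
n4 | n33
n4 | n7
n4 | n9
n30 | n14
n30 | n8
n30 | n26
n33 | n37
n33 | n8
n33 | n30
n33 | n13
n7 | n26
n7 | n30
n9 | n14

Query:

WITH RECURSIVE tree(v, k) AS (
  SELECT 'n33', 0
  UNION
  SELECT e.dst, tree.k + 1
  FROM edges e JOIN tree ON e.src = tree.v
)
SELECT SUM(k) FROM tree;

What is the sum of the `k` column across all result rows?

Base: (n33, k=0).
Iteration 1: edges from {n33} -> (n13, k=1), (n30, k=1), (n37, k=1), (n8, k=1).
Iteration 2: edges from {n13,n30,n37,n8} -> (n14, k=2), (n26, k=2), (n8, k=2).
Iteration 3: no outgoing edges from {n14,n26,n8}; recursion stops.
SUM(k) = 0 + 1 + 1 + 1 + 1 + 2 + 2 + 2 = 10.

10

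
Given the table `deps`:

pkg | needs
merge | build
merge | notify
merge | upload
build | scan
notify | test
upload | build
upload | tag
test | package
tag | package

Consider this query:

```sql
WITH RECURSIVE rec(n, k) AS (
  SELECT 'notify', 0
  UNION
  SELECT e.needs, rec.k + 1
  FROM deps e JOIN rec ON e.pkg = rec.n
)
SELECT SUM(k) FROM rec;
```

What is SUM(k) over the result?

Base: (notify, k=0).
Iteration 1: edges from {notify} -> (test, k=1).
Iteration 2: edges from {test} -> (package, k=2).
Iteration 3: no outgoing edges from {package}; recursion stops.
SUM(k) = 0 + 1 + 2 = 3.

3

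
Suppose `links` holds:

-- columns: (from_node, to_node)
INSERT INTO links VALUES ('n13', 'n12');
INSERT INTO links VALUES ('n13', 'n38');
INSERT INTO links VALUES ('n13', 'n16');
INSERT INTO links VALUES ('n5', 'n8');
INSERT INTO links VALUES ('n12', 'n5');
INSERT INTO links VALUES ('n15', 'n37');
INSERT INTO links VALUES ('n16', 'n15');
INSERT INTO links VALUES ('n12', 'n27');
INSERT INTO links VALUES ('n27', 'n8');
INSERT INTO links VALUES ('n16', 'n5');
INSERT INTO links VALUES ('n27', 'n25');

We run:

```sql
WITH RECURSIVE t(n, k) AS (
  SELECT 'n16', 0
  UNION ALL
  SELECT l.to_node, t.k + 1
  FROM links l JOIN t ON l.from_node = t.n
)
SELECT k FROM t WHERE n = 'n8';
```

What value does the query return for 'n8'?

2

Base: (n16, k=0).
Iteration 1: edges from {n16} -> (n15, k=1), (n5, k=1).
Iteration 2: edges from {n15,n5} -> (n37, k=2), (n8, k=2).
Iteration 3: no outgoing edges from {n37,n8}; recursion stops.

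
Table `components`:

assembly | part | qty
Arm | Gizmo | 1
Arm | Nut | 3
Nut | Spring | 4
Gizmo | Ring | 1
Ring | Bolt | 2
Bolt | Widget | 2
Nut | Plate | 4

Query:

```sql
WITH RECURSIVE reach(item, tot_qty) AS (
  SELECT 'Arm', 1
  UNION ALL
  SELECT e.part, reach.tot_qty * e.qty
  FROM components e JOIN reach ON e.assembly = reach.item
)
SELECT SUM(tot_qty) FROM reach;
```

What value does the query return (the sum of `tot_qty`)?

36

Base: (Arm, tot_qty=1).
Iteration 1: components of {Arm} -> Gizmo = 1*1 = 1, Nut = 1*3 = 3.
Iteration 2: components of {Gizmo,Nut} -> Plate = 3*4 = 12, Ring = 1*1 = 1, Spring = 3*4 = 12.
Iteration 3: components of {Plate,Ring,Spring} -> Bolt = 1*2 = 2.
Iteration 4: components of {Bolt} -> Widget = 2*2 = 4.
Iteration 5: no further components; recursion stops.
SUM(tot_qty) = 1 + 1 + 3 + 1 + 12 + 12 + 2 + 4 = 36.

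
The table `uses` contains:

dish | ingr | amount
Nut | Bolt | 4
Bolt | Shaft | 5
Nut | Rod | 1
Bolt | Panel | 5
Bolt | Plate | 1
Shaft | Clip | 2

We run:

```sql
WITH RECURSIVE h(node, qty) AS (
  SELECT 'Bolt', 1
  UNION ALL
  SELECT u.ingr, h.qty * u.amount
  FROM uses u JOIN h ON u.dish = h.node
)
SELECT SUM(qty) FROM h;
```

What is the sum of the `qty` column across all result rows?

22

Base: (Bolt, qty=1).
Iteration 1: components of {Bolt} -> Panel = 1*5 = 5, Plate = 1*1 = 1, Shaft = 1*5 = 5.
Iteration 2: components of {Panel,Plate,Shaft} -> Clip = 5*2 = 10.
Iteration 3: no further components; recursion stops.
SUM(qty) = 1 + 5 + 5 + 1 + 10 = 22.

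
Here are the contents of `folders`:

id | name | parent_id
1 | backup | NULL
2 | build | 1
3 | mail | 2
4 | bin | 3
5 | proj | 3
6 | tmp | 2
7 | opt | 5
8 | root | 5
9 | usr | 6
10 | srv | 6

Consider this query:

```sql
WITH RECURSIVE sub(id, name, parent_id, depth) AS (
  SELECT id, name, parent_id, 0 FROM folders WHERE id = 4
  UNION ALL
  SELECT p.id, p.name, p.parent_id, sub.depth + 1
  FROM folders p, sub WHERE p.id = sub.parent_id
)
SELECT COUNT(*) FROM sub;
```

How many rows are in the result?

Base: id=4 (bin), parent_id=3, depth 0.
Iteration 1: join on id=3 -> mail (id 3, parent_id=2, depth 1).
Iteration 2: join on id=2 -> build (id 2, parent_id=1, depth 2).
Iteration 3: join on id=1 -> backup (id 1, parent_id=NULL, depth 3).
Iteration 4: parent_id is NULL; no match; recursion stops.
Total rows emitted: 4.

4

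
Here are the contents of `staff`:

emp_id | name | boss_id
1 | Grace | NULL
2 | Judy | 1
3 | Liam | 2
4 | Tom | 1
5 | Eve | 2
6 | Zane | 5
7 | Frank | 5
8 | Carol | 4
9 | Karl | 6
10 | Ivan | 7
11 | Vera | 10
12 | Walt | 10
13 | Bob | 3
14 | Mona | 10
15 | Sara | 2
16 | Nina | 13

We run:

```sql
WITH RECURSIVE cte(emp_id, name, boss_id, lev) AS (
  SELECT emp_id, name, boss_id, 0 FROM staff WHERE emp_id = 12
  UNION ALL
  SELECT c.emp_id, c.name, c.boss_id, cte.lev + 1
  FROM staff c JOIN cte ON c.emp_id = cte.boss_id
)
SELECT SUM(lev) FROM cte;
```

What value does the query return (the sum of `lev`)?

Base: emp_id=12 (Walt), boss_id=10, lev 0.
Iteration 1: join on emp_id=10 -> Ivan (id 10, boss_id=7, lev 1).
Iteration 2: join on emp_id=7 -> Frank (id 7, boss_id=5, lev 2).
Iteration 3: join on emp_id=5 -> Eve (id 5, boss_id=2, lev 3).
Iteration 4: join on emp_id=2 -> Judy (id 2, boss_id=1, lev 4).
Iteration 5: join on emp_id=1 -> Grace (id 1, boss_id=NULL, lev 5).
Iteration 6: boss_id is NULL; no match; recursion stops.
SUM(lev) = 0 + 1 + 2 + 3 + 4 + 5 = 15.

15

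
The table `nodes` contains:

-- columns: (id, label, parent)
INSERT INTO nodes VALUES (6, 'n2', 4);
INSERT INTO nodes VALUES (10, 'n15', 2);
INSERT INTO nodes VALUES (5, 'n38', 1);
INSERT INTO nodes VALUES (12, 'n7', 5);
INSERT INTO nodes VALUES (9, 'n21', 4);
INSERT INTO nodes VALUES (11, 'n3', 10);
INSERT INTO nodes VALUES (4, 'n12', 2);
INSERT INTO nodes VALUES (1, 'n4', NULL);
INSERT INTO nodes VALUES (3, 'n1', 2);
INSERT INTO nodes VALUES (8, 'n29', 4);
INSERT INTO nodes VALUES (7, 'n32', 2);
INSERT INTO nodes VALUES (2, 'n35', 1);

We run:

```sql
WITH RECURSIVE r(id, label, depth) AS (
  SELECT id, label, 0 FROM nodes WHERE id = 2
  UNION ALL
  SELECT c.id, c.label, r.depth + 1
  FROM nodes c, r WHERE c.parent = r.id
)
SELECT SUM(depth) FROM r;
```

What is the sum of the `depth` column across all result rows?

Base: id=2 (n35) at depth 0.
Iteration 1: rows with parent in {2} -> n1 (id 3, depth 1), n12 (id 4, depth 1), n32 (id 7, depth 1), n15 (id 10, depth 1).
Iteration 2: rows with parent in {3,4,7,10} -> n2 (id 6, depth 2), n29 (id 8, depth 2), n21 (id 9, depth 2), n3 (id 11, depth 2).
Iteration 3: no rows with parent in {6,8,9,11}; recursion stops.
SUM(depth) = 0 + 1 + 1 + 1 + 1 + 2 + 2 + 2 + 2 = 12.

12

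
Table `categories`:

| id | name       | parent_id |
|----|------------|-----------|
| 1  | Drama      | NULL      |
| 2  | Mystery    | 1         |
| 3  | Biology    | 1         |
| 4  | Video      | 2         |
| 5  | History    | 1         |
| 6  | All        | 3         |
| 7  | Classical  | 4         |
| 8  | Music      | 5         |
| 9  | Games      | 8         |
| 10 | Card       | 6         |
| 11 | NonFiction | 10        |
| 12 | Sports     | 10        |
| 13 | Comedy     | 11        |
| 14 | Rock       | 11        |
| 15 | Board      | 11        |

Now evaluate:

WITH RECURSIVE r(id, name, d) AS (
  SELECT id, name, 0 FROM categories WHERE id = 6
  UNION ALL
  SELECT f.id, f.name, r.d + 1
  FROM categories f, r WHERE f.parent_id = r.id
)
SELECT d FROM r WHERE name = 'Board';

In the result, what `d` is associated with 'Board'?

Base: id=6 (All) at d 0.
Iteration 1: rows with parent_id in {6} -> Card (id 10, d 1).
Iteration 2: rows with parent_id in {10} -> NonFiction (id 11, d 2), Sports (id 12, d 2).
Iteration 3: rows with parent_id in {11,12} -> Comedy (id 13, d 3), Rock (id 14, d 3), Board (id 15, d 3).
Iteration 4: no rows with parent_id in {13,14,15}; recursion stops.

3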